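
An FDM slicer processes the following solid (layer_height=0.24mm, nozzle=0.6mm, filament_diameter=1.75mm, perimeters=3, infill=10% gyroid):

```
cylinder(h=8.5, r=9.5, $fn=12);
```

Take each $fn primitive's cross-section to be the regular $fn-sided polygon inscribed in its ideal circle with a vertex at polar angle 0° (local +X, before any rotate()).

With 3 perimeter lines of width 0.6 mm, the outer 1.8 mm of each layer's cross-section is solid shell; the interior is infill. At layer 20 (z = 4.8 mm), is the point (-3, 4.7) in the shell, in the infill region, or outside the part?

infill

At z = 4.8 mm: the cylinder: section is a regular 12-gon, circumradius r=9.5. Overall, the cross-section is a single solid region. The nearest boundary edge runs (-4.75, 8.23)→(-8.23, 4.75); distance from the point to it = 3.73 mm. The point is inside the cross-section and 3.73 mm from the nearest boundary — more than the 1.8 mm shell width (3 × 0.6), so it's in the infill interior.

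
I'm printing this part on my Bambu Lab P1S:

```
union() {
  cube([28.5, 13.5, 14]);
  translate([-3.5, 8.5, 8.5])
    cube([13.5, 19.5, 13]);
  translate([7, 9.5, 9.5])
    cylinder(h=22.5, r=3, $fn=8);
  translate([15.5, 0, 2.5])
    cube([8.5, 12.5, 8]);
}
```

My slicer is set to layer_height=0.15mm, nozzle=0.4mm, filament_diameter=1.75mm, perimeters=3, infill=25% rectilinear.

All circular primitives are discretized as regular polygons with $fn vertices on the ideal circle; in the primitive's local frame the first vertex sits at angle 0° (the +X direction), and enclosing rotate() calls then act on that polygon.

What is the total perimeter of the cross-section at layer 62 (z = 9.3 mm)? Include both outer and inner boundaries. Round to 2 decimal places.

120.00 mm

At z = 9.3 mm: the 28.5×13.5 cube contributes its full rectangle (perimeter 84.00 mm); the cube at (-3.5, 8.5) (footprint 13.5×19.5) is included at this height (perimeter 66.00 mm); the cylinder at (7, 9.5) is not intersected at this z (z outside [9.5, 32]); the cube at (15.5, 0) (footprint 8.5×12.5) is included at this height (perimeter 42.00 mm); Combining (union): the regions partially overlap (shared area 156.25 mm²), so the edge portions inside another operand are dropped and the merged outline is re-measured after clipping — boundary = 120.00 mm. Overall, the cross-section is a single solid region. Total boundary length (outer) = 120.00 mm.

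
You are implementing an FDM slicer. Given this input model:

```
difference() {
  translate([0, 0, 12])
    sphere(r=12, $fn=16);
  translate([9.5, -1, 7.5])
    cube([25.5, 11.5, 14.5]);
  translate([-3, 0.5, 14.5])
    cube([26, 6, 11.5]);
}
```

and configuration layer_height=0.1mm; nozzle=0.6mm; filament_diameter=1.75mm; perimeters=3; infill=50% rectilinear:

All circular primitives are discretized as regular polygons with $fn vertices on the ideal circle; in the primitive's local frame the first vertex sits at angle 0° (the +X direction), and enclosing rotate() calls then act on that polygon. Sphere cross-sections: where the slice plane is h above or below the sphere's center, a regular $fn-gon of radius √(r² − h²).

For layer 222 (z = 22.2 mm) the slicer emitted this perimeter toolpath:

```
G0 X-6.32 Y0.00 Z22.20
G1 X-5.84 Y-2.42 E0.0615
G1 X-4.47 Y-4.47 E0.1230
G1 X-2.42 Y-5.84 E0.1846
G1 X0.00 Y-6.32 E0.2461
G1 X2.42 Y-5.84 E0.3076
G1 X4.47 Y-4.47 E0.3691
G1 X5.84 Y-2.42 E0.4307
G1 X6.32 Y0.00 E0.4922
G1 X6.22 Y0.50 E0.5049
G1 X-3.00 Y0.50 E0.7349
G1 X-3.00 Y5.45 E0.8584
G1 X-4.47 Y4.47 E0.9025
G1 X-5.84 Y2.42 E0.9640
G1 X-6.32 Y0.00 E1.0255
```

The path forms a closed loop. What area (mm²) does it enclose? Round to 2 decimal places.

Apply the shoelace formula to the sequence of (X, Y) vertices; enclosed area = 78.39 mm².

78.39 mm²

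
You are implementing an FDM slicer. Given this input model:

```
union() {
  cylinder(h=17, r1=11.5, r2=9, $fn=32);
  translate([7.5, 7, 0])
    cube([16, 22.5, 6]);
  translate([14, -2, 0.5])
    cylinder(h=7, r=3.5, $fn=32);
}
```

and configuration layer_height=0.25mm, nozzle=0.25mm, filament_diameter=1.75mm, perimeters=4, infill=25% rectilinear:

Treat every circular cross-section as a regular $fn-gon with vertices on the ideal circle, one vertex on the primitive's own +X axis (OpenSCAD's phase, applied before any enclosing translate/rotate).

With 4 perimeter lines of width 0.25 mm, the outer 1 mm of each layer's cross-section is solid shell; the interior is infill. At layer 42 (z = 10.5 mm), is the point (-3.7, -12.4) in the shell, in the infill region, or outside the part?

outside

At z = 10.5 mm: the cone: at t=0.618 of its height the radius interpolates to r₁+(r₂−r₁)t = 9.956, giving a regular 32-gon of that circumradius; the cube at (7.5, 7) does not reach this height (z outside [0, 6]); the cylinder at (14, -2) does not reach this height (z outside [0.5, 7.5]); Merging all regions: only the cone is present, so the union is just that shape — 1 connected region. Overall, the cross-section is a single solid region. The nearest boundary edge runs (-3.81, -9.20)→(-1.94, -9.76); distance from the point to it = 3.03 mm. The point is not inside any of the regions above, so it lies outside the cross-section (3.03 mm from the nearest boundary).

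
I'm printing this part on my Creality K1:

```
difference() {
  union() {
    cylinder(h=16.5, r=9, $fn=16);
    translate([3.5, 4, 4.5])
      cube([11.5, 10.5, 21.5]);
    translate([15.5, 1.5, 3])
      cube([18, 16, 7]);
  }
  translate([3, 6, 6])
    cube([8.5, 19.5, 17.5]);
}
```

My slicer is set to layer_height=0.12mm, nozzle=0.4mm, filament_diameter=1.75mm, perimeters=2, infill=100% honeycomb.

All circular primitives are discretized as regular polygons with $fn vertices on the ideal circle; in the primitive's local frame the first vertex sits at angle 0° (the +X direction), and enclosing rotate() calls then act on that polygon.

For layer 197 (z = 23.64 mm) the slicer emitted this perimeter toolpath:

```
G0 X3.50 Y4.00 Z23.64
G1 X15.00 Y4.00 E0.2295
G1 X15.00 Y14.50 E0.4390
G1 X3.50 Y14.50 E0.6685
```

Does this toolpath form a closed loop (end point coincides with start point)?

Start point (G0): (3.50, 4.00). End point (last G1): the path does not return to the start — open.

no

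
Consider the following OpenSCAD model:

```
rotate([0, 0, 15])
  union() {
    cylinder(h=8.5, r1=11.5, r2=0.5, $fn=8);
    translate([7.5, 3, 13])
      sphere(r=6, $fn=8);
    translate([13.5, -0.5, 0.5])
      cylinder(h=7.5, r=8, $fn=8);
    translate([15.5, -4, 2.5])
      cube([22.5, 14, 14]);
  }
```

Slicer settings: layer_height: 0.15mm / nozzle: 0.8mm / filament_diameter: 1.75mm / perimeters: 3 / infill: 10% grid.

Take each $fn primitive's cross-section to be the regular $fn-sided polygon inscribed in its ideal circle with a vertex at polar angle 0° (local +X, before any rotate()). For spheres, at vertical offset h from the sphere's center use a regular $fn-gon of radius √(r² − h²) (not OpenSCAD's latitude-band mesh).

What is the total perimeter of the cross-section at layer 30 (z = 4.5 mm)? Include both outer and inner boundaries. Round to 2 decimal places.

At z = 4.5 mm: the cone (r1=11.5→r2=0.5) has section circumradius 5.676 here — a regular 8-gon (perimeter = 2·8·5.676·sin(180°/8) = 34.76 mm); the sphere at (7.5, 3) is not intersected at this z (|z−center|=8.500 > r=6); the cylinder at (13.5, -0.5): section is a regular 8-gon, circumradius r=8 (perimeter = 2·8·8.000·sin(180°/8) = 48.98 mm); the cube at (15.5, -4) (footprint 22.5×14) is included at this height (perimeter 73.00 mm); Combining (union): the regions partially overlap (shared area 48.55 mm²), so the edge portions inside another operand are dropped and the merged outline is re-measured after clipping — boundary = 127.65 mm; (rotated 15° about Z; rotation is an isometry so areas/perimeters/island counts are preserved). Overall, the cross-section has 2 separate islands. Total boundary length (outer) = 127.65 mm.

127.65 mm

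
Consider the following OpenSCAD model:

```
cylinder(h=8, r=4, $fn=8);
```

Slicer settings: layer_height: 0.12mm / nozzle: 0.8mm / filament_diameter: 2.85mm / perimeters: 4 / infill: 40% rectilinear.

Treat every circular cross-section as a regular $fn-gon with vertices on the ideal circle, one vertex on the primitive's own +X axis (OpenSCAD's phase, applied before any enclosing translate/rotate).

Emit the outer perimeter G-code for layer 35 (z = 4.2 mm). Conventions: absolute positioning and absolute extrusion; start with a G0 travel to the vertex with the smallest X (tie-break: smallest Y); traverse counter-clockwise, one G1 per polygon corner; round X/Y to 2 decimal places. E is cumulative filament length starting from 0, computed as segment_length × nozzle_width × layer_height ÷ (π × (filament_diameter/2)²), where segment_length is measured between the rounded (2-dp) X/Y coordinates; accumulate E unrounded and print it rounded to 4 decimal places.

G0 X-4.00 Y0.00 Z4.20
G1 X-2.83 Y-2.83 E0.0461
G1 X0.00 Y-4.00 E0.0922
G1 X2.83 Y-2.83 E0.1382
G1 X4.00 Y0.00 E0.1843
G1 X2.83 Y2.83 E0.2304
G1 X0.00 Y4.00 E0.2765
G1 X-2.83 Y2.83 E0.3226
G1 X-4.00 Y0.00 E0.3687

At z = 4.2 mm: the cylinder: section is a regular 8-gon, circumradius r=4. The outline is a single polygon with 8 vertices. Extrusion per mm of travel: 0.8 × 0.12 / (π × 1.425²) = 0.015048. Accumulating E over each segment gives final E = 0.3687.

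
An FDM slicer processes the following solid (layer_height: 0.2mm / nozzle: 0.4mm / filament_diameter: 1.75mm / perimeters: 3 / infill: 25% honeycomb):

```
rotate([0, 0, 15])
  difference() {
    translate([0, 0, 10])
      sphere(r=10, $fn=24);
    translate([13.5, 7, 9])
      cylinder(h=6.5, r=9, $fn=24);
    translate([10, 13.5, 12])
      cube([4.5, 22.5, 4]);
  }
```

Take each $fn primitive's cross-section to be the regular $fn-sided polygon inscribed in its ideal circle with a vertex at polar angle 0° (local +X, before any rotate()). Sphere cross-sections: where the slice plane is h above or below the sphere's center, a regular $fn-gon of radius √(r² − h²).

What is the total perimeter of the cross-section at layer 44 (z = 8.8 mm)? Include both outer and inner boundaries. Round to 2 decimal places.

62.20 mm

At z = 8.8 mm: the r=10 sphere slices to a regular 24-gon of circumradius 9.928 (√(r²−h²) with h=1.2 from center) (perimeter = 2·24·9.928·sin(180°/24) = 62.20 mm); the cylinder at (13.5, 7) is not intersected at this z (z outside [9, 15.5]); the cube at (10, 13.5) is absent (z outside [12, 16]); After the difference (first − rest): none of the subtracted shapes is present at this height, so the r=10 sphere is unchanged — boundary = 62.20 mm; (rotated 15° about Z; rotation is an isometry so areas/perimeters/island counts are preserved). Overall, the cross-section is a single solid region. Total boundary length (outer) = 62.20 mm.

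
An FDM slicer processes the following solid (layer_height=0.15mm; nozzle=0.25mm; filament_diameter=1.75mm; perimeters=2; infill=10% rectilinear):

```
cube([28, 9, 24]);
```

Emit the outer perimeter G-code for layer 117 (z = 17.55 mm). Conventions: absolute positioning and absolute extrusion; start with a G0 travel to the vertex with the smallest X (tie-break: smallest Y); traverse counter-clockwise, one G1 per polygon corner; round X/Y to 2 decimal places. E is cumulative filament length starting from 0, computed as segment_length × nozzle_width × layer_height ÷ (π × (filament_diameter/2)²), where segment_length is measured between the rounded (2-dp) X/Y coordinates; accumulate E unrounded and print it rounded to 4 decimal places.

G0 X0.00 Y0.00 Z17.55
G1 X28.00 Y0.00 E0.4365
G1 X28.00 Y9.00 E0.5769
G1 X0.00 Y9.00 E1.0134
G1 X0.00 Y0.00 E1.1537

At z = 17.55 mm: the cube (footprint 28×9) is included at this height. The outline is a single polygon with 4 vertices. Extrusion per mm of travel: 0.25 × 0.15 / (π × 0.875²) = 0.015591. Accumulating E over each segment gives final E = 1.1537.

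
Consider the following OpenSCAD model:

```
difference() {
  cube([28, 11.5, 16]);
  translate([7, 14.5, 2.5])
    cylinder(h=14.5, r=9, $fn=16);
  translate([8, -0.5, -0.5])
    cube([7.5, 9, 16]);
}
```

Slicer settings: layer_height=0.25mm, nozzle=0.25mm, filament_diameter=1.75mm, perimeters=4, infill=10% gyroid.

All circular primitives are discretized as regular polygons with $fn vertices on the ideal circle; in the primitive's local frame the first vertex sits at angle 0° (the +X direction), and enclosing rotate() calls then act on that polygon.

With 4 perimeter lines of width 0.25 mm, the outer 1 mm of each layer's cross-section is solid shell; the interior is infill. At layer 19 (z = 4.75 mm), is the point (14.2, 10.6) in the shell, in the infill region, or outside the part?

outside

At z = 4.75 mm: the cube is present — its section is the full 28×11.5 rectangle; the cylinder at (7, 14.5): section is a regular 16-gon, circumradius r=9; the 7.5×9 cube at (8, -0.5) contributes its full rectangle; After the difference (first − rest): starting from the 28×11.5 cube, the r=9 cylinder at (7, 14.5) partially overlaps it — only the 69.88 mm² overlap (of its 247.98 mm²) is removed, clipping the outline; the 7.5×9 cube at (8, -0.5) partially overlaps it — only the 53.54 mm² overlap (of its 67.50 mm²) is removed, clipping the outline — 2 connected regions. Overall, the cross-section has 2 separate islands. The nearest boundary edge runs (13.61, 8.50)→(15.31, 11.06); distance from the point to it = 0.67 mm. The point is not inside any of the regions above, so it lies outside the cross-section (0.67 mm from the nearest boundary).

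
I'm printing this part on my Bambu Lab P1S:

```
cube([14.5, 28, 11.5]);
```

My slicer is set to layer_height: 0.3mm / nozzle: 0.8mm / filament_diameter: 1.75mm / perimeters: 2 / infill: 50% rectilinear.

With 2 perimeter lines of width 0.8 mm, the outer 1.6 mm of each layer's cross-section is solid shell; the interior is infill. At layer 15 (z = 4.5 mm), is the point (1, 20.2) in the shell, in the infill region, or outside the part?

shell

At z = 4.5 mm: the cube is present — its section is the full 14.5×28 rectangle. Overall, the cross-section is a single solid region. The nearest boundary edge runs (0.00, 28.00)→(0.00, 0.00); distance from the point to it = 1.00 mm. The point is inside the cross-section, 1.00 mm from the nearest boundary — within the 1.6 mm shell band (2 × 0.8).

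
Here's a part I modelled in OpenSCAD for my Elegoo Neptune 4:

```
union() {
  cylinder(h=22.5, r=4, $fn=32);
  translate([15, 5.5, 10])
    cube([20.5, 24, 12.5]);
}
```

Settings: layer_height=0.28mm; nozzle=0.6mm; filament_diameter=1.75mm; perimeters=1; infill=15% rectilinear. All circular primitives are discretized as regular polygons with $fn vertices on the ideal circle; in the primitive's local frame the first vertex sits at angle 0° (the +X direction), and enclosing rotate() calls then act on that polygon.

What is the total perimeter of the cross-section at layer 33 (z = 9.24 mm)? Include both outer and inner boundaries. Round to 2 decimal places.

At z = 9.24 mm: the r=4 cylinder gives a regular 32-gon of circumradius 4 (constant along its height) (perimeter = 2·32·4.000·sin(180°/32) = 25.09 mm); the cube at (15, 5.5) does not reach this height (z outside [10, 22.5]); Taking the union: only the r=4 cylinder is present, so the union is just that shape — boundary = 25.09 mm. Overall, the cross-section is a single solid region. Total boundary length (outer) = 25.09 mm.

25.09 mm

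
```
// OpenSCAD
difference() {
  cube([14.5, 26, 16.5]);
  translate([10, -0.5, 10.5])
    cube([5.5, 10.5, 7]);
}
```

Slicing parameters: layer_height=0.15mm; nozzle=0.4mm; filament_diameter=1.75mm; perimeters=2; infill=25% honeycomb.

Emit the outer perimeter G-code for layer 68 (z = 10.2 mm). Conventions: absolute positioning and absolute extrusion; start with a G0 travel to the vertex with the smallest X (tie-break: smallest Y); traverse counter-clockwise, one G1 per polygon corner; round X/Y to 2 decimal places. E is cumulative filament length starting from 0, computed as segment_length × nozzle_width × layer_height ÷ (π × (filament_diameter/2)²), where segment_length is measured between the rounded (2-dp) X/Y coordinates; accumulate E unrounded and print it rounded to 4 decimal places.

G0 X0.00 Y0.00 Z10.20
G1 X14.50 Y0.00 E0.3617
G1 X14.50 Y26.00 E1.0103
G1 X0.00 Y26.00 E1.3720
G1 X0.00 Y0.00 E2.0206

At z = 10.2 mm: the 14.5×26 cube contributes its full rectangle; the cube at (10, -0.5) is absent (z outside [10.5, 17.5]); After the difference (first − rest): none of the subtracted shapes is present at this height, so the 14.5×26 cube is unchanged — 1 connected region. The outline is a single polygon with 4 vertices. Extrusion per mm of travel: 0.4 × 0.15 / (π × 0.875²) = 0.024945. Accumulating E over each segment gives final E = 2.0206.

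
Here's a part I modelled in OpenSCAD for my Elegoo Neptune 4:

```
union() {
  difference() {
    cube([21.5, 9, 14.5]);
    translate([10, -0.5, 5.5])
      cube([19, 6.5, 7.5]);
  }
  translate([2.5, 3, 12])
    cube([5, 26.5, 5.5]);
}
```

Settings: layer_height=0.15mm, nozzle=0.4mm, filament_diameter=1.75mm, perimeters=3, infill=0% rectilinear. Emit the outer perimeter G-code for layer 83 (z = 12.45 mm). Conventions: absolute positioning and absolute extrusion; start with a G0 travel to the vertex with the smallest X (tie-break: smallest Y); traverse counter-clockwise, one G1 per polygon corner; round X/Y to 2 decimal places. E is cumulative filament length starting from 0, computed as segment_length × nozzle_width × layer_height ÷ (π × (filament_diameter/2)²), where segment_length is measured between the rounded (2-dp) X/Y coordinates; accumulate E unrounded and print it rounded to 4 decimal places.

At z = 12.45 mm: the 21.5×9 cube contributes its full rectangle; the cube at (10, -0.5) (footprint 19×6.5) is included at this height; Subtracting the remaining from the first: starting from the 21.5×9 cube, the 19×6.5 cube at (10, -0.5) partially overlaps it — only the 69.00 mm² overlap (of its 123.50 mm²) is removed, clipping the outline — 1 connected region; the cube at (2.5, 3) is present — its section is the full 5×26.5 rectangle; Taking the union: the regions partially overlap (shared area 30.00 mm²), so overlapping operands fuse into one piece — 1 connected region. The outline is a single polygon with 10 vertices. Extrusion per mm of travel: 0.4 × 0.15 / (π × 0.875²) = 0.024945. Accumulating E over each segment gives final E = 2.5444.

G0 X0.00 Y0.00 Z12.45
G1 X10.00 Y0.00 E0.2495
G1 X10.00 Y6.00 E0.3991
G1 X21.50 Y6.00 E0.6860
G1 X21.50 Y9.00 E0.7608
G1 X7.50 Y9.00 E1.1101
G1 X7.50 Y29.50 E1.6214
G1 X2.50 Y29.50 E1.7462
G1 X2.50 Y9.00 E2.2575
G1 X0.00 Y9.00 E2.3199
G1 X0.00 Y0.00 E2.5444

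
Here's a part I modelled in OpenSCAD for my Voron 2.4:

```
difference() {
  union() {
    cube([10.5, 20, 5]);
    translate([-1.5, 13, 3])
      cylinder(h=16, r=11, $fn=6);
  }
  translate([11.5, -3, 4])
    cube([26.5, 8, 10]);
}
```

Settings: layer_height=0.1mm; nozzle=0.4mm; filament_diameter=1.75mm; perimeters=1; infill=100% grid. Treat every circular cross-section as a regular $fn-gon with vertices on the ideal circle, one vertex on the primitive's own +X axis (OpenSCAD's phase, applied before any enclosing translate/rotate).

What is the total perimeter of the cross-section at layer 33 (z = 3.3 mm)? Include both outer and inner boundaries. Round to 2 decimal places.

81.93 mm

At z = 3.3 mm: the 10.5×20 cube contributes its full rectangle (perimeter 61.00 mm); the r=11 cylinder at (-1.5, 13) contributes a regular 6-gon of circumradius 11 (perimeter = 2·6·11.000·sin(180°/6) = 66.00 mm); Merging all regions: the regions partially overlap (shared area 116.66 mm²), so the edge portions inside another operand are dropped and the merged outline is re-measured after clipping — boundary = 81.93 mm; the cube at (11.5, -3) is not intersected at this z (z outside [4, 14]); Subtracting the remaining from the first: none of the subtracted shapes is present at this height, so the result so far is unchanged — boundary = 81.93 mm. Overall, the cross-section is a single solid region. Total boundary length (outer) = 81.93 mm.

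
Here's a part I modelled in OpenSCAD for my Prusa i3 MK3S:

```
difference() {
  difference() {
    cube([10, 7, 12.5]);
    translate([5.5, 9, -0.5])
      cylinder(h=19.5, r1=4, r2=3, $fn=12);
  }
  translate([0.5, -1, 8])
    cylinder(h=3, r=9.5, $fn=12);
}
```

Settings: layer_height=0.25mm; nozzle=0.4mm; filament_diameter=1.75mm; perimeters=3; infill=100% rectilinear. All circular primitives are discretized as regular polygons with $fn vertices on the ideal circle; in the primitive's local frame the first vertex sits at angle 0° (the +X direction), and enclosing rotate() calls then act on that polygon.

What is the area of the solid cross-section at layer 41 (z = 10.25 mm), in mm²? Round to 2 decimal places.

At z = 10.25 mm: the cube (footprint 10×7) is included at this height (area 70.00 mm²); the cone at (5.5, 9): at t=0.551 of its height the radius interpolates to r₁+(r₂−r₁)t = 3.449, giving a regular 12-gon of that circumradius (area = (12/2)·3.449²·sin(360°/12) = 35.68 mm²); Subtracting the remaining from the first: starting from the 10×7 cube (70.00 mm²), the cone at (5.5, 9) partially overlaps it — only the 5.17 mm² overlap (of its 35.68 mm²) is removed, clipping the outline — area = 64.83 mm²; the cylinder at (0.5, -1): section is a regular 12-gon, circumradius r=9.5 (area = (12/2)·9.500²·sin(360°/12) = 270.75 mm²); Taking the first minus the rest: starting from the result so far (64.83 mm²), the r=9.5 cylinder at (0.5, -1) partially overlaps it — only the 54.31 mm² overlap (of its 270.75 mm²) is removed, clipping the outline — area = 10.52 mm². Overall, the cross-section is a single solid region. Net area = 10.52 mm².

10.52 mm²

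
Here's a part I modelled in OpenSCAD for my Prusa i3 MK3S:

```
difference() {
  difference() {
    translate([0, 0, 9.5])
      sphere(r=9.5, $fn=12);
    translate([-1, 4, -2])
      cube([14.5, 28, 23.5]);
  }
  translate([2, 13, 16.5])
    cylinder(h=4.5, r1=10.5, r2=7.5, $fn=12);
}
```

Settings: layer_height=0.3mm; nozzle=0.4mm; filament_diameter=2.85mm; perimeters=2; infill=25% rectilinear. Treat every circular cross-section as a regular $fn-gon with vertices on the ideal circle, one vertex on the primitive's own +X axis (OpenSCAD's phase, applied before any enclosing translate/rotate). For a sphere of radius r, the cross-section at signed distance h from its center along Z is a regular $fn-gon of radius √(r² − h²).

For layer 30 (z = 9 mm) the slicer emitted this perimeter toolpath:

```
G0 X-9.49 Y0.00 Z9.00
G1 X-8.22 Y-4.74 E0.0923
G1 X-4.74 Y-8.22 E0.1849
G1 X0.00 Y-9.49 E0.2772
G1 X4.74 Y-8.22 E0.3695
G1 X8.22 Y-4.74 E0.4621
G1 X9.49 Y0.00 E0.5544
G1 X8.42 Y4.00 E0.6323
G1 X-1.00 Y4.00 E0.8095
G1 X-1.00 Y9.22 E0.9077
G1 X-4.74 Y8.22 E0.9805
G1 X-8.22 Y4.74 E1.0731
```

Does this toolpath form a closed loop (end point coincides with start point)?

no

Start point (G0): (-9.49, 0.00). End point (last G1): the path does not return to the start — open.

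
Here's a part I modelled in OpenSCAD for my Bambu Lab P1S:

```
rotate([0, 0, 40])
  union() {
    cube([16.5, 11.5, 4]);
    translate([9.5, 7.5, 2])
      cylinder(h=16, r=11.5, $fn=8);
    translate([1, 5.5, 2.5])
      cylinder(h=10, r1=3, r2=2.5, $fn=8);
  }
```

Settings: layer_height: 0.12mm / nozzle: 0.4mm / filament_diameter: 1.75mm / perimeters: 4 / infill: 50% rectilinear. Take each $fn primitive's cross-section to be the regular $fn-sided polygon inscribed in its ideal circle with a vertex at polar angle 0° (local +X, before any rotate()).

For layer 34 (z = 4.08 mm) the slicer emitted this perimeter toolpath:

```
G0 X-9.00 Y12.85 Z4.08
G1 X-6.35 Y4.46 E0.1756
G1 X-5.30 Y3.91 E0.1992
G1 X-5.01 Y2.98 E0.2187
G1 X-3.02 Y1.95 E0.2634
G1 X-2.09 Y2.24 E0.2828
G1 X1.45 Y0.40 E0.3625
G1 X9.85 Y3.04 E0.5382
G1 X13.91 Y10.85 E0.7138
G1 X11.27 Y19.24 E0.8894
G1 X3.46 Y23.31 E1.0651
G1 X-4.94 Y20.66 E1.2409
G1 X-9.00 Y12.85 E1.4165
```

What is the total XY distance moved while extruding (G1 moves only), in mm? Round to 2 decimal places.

70.98 mm

Sum the Euclidean lengths of each G1 segment: total = 70.98 mm.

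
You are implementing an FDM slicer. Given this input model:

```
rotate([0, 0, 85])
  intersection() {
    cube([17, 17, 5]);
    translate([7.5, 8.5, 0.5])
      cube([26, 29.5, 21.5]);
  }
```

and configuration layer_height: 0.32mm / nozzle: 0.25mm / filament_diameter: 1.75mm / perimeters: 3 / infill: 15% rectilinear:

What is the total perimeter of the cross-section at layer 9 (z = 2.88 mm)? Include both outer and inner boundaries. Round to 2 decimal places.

36.00 mm

At z = 2.88 mm: the cube is present — its section is the full 17×17 rectangle (perimeter 68.00 mm); the cube at (7.5, 8.5) is present — its section is the full 26×29.5 rectangle (perimeter 111.00 mm); Taking the intersection: the 26×29.5 cube at (7.5, 8.5) partially overlaps the 17×17 cube; clipping to the common part keeps 80.75 mm² — boundary = 36.00 mm; (rotated 85° about Z; rotation is an isometry so areas/perimeters/island counts are preserved). Overall, the cross-section is a single solid region. Total boundary length (outer) = 36.00 mm.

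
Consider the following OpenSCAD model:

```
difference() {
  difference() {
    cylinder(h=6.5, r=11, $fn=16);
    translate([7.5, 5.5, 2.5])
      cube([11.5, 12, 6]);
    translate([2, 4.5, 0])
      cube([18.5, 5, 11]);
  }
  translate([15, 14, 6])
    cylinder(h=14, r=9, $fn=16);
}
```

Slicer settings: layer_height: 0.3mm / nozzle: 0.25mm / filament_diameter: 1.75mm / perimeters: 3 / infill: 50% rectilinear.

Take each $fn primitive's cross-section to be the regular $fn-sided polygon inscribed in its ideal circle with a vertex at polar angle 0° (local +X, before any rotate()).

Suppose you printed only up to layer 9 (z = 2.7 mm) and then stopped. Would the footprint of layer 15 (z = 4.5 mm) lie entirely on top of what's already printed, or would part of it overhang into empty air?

entirely on top

Compare the two slices. At z = 2.7: the r=11 cylinder gives a regular 16-gon of circumradius 11 (constant along its height) (area = (16/2)·11.000²·sin(360°/16) = 370.44 mm²); the 11.5×12 cube at (7.5, 5.5) contributes its full rectangle (area 138.00 mm²); the cube at (2, 4.5) (footprint 18.5×5) is included at this height (area 92.50 mm²); Subtracting the remaining from the first: starting from the r=11 cylinder (370.44 mm²), the 11.5×12 cube at (7.5, 5.5) partially overlaps it — only the 2.39 mm² overlap (of its 138.00 mm²) is removed, clipping the outline; the 18.5×5 cube at (2, 4.5) partially overlaps it — only the 27.87 mm² overlap (of its 92.50 mm²) is removed, clipping the outline — area = 340.17 mm²; the cylinder at (15, 14) is absent (z outside [6, 20]); Subtracting the remaining from the first: none of the subtracted shapes is present at this height, so the result so far is unchanged — area = 340.17 mm². At z = 4.5: the r=11 cylinder gives a regular 16-gon of circumradius 11 (constant along its height) (area = (16/2)·11.000²·sin(360°/16) = 370.44 mm²); the cube at (7.5, 5.5) (footprint 11.5×12) is included at this height (area 138.00 mm²); the cube at (2, 4.5) (footprint 18.5×5) is included at this height (area 92.50 mm²); After the difference (first − rest): starting from the r=11 cylinder (370.44 mm²), the 11.5×12 cube at (7.5, 5.5) partially overlaps it — only the 2.39 mm² overlap (of its 138.00 mm²) is removed, clipping the outline; the 18.5×5 cube at (2, 4.5) partially overlaps it — only the 27.87 mm² overlap (of its 92.50 mm²) is removed, clipping the outline — area = 340.17 mm²; the cylinder at (15, 14) is not intersected at this z (z outside [6, 20]); After the difference (first − rest): none of the subtracted shapes is present at this height, so the result so far is unchanged — area = 340.17 mm². Checking containment: the cross-section at z = 4.5 is a subset of the cross-section at z = 2.7.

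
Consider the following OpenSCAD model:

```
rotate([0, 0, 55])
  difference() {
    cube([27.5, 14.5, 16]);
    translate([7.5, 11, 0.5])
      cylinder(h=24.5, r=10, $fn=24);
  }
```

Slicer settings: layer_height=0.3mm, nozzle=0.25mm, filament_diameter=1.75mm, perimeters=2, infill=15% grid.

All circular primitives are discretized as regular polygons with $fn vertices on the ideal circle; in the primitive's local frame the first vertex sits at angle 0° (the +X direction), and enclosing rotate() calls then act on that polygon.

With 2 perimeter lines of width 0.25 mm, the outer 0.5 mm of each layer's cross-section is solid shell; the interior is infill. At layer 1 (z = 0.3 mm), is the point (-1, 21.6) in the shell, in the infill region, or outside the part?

infill

At z = 0.3 mm: the cube is present — its section is the full 27.5×14.5 rectangle; the cylinder at (7.5, 11) is not intersected at this z (z outside [0.5, 25]); Subtracting the remaining from the first: none of the subtracted shapes is present at this height, so the 27.5×14.5 cube is unchanged — 1 connected region; (whole slice rotated 55° about Z — lengths, areas and connectivity unchanged). Overall, the cross-section is a single solid region. Undo the 55° rotation: the query point maps to (17.120, 13.208) in the un-rotated model frame. The nearest boundary edge runs (27.50, 14.50)→(0.00, 14.50); distance from the point to it = 1.29 mm. The point is inside the cross-section and 1.29 mm from the nearest boundary — more than the 0.5 mm shell width (2 × 0.25), so it's in the infill interior.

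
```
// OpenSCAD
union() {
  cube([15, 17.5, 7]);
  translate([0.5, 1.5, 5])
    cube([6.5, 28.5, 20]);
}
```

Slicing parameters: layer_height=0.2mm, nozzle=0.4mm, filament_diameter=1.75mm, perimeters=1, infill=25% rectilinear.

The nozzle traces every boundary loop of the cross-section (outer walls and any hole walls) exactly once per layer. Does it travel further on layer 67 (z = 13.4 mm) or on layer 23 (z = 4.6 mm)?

layer 67 (z = 13.4 mm)

Layer 67 (z = 13.4): the cube is absent (z outside [0, 7]); the cube at (0.5, 1.5) is present — its section is the full 6.5×28.5 rectangle (perimeter 70.00 mm); Combining (union): only the 6.5×28.5 cube at (0.5, 1.5) is present, so the union is just that shape — boundary = 70.00 mm. So its perimeter = 70.00 mm. Layer 23 (z = 4.6): the 15×17.5 cube contributes its full rectangle (perimeter 65.00 mm); the cube at (0.5, 1.5) does not reach this height (z outside [5, 25]); Taking the union: only the 15×17.5 cube is present, so the union is just that shape — boundary = 65.00 mm. So its perimeter = 65.00 mm. Layer 67 is larger (70.00 vs 65.00 mm).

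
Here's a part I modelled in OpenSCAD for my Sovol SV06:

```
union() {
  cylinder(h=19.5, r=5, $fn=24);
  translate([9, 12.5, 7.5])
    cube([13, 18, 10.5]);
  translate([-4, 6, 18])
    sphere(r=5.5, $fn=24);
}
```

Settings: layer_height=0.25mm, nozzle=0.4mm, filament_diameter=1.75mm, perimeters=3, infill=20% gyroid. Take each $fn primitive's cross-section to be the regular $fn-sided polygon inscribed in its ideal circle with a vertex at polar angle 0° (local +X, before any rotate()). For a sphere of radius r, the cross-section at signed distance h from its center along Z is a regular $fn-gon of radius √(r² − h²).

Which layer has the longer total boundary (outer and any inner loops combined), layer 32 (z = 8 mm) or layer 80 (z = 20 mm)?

layer 32 (z = 8 mm)

Layer 32 (z = 8): the r=5 cylinder gives a regular 24-gon of circumradius 5 (constant along its height) (perimeter = 2·24·5.000·sin(180°/24) = 31.33 mm); the cube at (9, 12.5) (footprint 13×18) is included at this height (perimeter 62.00 mm); the sphere at (-4, 6) does not reach this height (|z−center|=10.000 > r=5.5); Combining (union): the 2 present regions are separate (no shared area or edge), so areas and boundary lengths simply add and each stays a separate island — boundary = 93.33 mm. So its perimeter = 93.33 mm. Layer 80 (z = 20): the cylinder does not reach this height (z outside [0, 19.5]); the cube at (9, 12.5) is not intersected at this z (z outside [7.5, 18]); the r=5.5 sphere at (-4, 6) contributes a regular 24-gon of circumradius √(5.5²−2²) = 5.123 (perimeter = 2·24·5.123·sin(180°/24) = 32.10 mm); Taking the union: only the r=5.5 sphere at (-4, 6) is present, so the union is just that shape — boundary = 32.10 mm. So its perimeter = 32.10 mm. Layer 32 is larger (93.33 vs 32.10 mm).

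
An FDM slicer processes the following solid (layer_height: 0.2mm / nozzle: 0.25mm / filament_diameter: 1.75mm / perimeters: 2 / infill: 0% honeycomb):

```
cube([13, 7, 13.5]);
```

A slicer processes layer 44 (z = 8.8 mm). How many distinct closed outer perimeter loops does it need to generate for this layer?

1

At z = 8.8 mm: the cube is present — its section is the full 13×7 rectangle. The result has 1 disconnected region.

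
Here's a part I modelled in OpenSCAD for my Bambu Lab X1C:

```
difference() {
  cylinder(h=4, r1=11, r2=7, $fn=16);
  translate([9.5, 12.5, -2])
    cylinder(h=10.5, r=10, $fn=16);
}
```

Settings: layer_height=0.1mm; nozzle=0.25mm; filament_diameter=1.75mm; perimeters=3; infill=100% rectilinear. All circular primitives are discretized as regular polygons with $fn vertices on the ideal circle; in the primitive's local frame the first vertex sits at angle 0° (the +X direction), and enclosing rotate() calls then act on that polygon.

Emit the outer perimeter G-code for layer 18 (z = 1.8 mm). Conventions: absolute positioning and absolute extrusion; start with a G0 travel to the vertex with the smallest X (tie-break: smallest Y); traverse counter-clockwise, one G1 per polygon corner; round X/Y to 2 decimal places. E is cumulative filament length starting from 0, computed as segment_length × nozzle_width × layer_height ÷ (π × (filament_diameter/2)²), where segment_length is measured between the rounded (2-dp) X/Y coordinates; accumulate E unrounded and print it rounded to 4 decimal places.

G0 X-9.20 Y0.00 Z1.80
G1 X-8.50 Y-3.52 E0.0373
G1 X-6.51 Y-6.51 E0.0746
G1 X-3.52 Y-8.50 E0.1120
G1 X0.00 Y-9.20 E0.1493
G1 X3.52 Y-8.50 E0.1866
G1 X6.51 Y-6.51 E0.2239
G1 X8.50 Y-3.52 E0.2612
G1 X9.20 Y0.00 E0.2985
G1 X8.67 Y2.67 E0.3268
G1 X5.67 Y3.26 E0.3586
G1 X2.43 Y5.43 E0.3991
G1 X0.26 Y8.67 E0.4397
G1 X0.16 Y9.17 E0.4450
G1 X0.00 Y9.20 E0.4467
G1 X-3.52 Y8.50 E0.4840
G1 X-6.51 Y6.51 E0.5213
G1 X-8.50 Y3.52 E0.5586
G1 X-9.20 Y0.00 E0.5959

At z = 1.8 mm: the cone contributes a regular 16-gon of circumradius 9.200 (interpolated between r1=11 and r2=7 at t=0.450); the r=10 cylinder at (9.5, 12.5) gives a regular 16-gon of circumradius 10 (constant along its height); After the difference (first − rest): starting from the cone, the r=10 cylinder at (9.5, 12.5) partially overlaps it — only the 23.44 mm² overlap (of its 306.15 mm²) is removed, clipping the outline — 1 connected region. The outline is a single polygon with 18 vertices. Extrusion per mm of travel: 0.25 × 0.1 / (π × 0.875²) = 0.010394. Accumulating E over each segment gives final E = 0.5959.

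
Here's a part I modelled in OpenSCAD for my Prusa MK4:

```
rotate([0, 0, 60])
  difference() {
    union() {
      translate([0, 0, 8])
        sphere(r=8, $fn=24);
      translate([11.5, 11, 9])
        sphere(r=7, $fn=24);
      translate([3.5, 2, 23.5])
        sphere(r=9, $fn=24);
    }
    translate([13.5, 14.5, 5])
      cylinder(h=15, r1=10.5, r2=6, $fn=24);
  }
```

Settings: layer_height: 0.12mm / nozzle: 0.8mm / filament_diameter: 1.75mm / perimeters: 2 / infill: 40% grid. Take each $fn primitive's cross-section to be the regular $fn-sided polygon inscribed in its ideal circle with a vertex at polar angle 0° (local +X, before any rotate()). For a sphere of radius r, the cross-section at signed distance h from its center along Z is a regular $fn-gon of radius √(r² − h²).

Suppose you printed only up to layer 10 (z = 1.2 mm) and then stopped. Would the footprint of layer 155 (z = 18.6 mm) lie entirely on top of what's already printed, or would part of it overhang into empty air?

part overhangs

Compare the two slices. At z = 1.2: the sphere: section is a regular 24-gon, circumradius = √(r²−h²) = √(8²−6.8²) = 4.214 (area = (24/2)·4.214²·sin(360°/24) = 55.16 mm²); the sphere at (11.5, 11) is absent (|z−center|=7.800 > r=7); the sphere at (3.5, 2) does not reach this height (|z−center|=22.300 > r=9); Merging all regions: only the r=8 sphere is present, so the union is just that shape — area = 55.16 mm²; the cone at (13.5, 14.5) does not reach this height (z outside [5, 20]); After the difference (first − rest): none of the subtracted shapes is present at this height, so that combined region is unchanged — area = 55.16 mm²; (whole slice rotated 60° about Z — lengths, areas and connectivity unchanged). At z = 18.6: the sphere is not intersected at this z (|z−center|=10.600 > r=8); the sphere at (11.5, 11) does not reach this height (|z−center|=9.600 > r=7); the sphere at (3.5, 2): section is a regular 24-gon, circumradius = √(r²−h²) = √(9²−4.9²) = 7.549 (area = (24/2)·7.549²·sin(360°/24) = 177.00 mm²); Merging all regions: only the r=9 sphere at (3.5, 2) is present, so the union is just that shape — area = 177.00 mm²; the cone at (13.5, 14.5) contributes a regular 24-gon of circumradius 6.420 (interpolated between r1=10.5 and r2=6 at t=0.907) (area = (24/2)·6.420²·sin(360°/24) = 128.01 mm²); Subtracting the remaining from the first: starting from that combined region (177.00 mm²), the cone at (13.5, 14.5) misses the remaining region (no effect) — area = 177.00 mm²; (rotated 60° about Z; rotation is an isometry so areas/perimeters/island counts are preserved). Checking containment: at z = 18.6 the cross-section extends beyond the z = 1.2 cross-section by about 125.03 mm².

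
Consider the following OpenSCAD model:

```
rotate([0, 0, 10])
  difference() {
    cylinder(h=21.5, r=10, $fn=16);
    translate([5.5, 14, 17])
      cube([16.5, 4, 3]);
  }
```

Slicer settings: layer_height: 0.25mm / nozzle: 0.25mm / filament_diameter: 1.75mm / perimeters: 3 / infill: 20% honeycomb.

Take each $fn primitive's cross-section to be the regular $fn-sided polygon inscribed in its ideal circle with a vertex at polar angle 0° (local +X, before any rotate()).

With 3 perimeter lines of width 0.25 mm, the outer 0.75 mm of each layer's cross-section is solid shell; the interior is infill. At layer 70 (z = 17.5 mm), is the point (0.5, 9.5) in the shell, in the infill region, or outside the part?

shell

At z = 17.5 mm: the cylinder: section is a regular 16-gon, circumradius r=10; the 16.5×4 cube at (5.5, 14) contributes its full rectangle; After the difference (first − rest): starting from the r=10 cylinder, the 16.5×4 cube at (5.5, 14) misses the remaining region (no effect) — 1 connected region; (rotated 10° about Z; rotation is an isometry so areas/perimeters/island counts are preserved). Overall, the cross-section is a single solid region. Undo the 10° rotation: the query point maps to (2.142, 9.269) in the un-rotated model frame. The nearest boundary edge runs (0.00, 10.00)→(3.83, 9.24); distance from the point to it = 0.30 mm. The point is inside the cross-section, 0.30 mm from the nearest boundary — within the 0.75 mm shell band (3 × 0.25).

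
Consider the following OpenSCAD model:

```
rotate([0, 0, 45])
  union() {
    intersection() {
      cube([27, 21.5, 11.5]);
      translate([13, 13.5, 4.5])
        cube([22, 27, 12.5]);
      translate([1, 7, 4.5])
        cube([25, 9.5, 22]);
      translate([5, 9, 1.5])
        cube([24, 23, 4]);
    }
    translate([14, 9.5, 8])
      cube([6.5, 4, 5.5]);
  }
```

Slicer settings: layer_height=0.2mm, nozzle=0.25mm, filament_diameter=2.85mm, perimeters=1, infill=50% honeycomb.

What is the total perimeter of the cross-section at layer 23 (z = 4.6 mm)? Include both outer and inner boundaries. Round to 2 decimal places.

At z = 4.6 mm: the 27×21.5 cube contributes its full rectangle (perimeter 97.00 mm); the cube at (13, 13.5) is present — its section is the full 22×27 rectangle (perimeter 98.00 mm); the cube at (1, 7) (footprint 25×9.5) is included at this height (perimeter 69.00 mm); the 24×23 cube at (5, 9) contributes its full rectangle (perimeter 94.00 mm); After intersecting: the 22×27 cube at (13, 13.5) partially overlaps the 27×21.5 cube; clipping to the common part keeps 112.00 mm²; the 25×9.5 cube at (1, 7) partially overlaps the running intersection; clipping to the common part keeps 39.00 mm²; the running intersection lies inside the 24×23 cube at (5, 9), so it is kept whole — boundary = 32.00 mm; the cube at (14, 9.5) is not intersected at this z (z outside [8, 13.5]); Merging all regions: only the result so far is present, so the union is just that shape — boundary = 32.00 mm; (rotated 45° about Z; rotation is an isometry so areas/perimeters/island counts are preserved). Overall, the cross-section is a single solid region. Total boundary length (outer) = 32.00 mm.

32.00 mm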